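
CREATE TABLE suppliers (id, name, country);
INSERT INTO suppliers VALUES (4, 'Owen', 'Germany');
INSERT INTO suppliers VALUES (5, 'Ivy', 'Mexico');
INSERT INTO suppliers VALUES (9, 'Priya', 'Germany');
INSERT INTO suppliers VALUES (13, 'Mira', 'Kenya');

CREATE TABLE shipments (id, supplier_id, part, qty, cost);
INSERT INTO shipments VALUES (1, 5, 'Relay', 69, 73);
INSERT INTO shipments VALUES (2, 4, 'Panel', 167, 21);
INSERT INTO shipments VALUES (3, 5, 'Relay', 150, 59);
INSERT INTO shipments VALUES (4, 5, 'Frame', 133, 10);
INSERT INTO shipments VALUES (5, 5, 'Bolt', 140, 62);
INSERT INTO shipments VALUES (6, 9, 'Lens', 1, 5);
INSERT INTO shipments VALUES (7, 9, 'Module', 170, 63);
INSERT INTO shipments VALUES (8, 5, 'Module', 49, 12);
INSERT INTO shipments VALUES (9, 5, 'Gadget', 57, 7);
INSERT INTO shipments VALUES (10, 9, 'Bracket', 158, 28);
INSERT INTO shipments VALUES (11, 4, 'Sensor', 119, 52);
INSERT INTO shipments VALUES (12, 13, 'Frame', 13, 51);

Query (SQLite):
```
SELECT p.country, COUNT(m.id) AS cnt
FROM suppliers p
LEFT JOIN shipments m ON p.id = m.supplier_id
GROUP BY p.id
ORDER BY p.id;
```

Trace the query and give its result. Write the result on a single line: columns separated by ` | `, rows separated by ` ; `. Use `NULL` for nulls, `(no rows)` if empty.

Germany | 2 ; Mexico | 6 ; Germany | 3 ; Kenya | 1

LEFT JOIN keeps every suppliers row; unmatched ones get NULL for shipments columns.
Group by suppliers.id and compute COUNT(m.id). COUNT(col) of an all-NULL group is 0.
  4: ids {2, 11} → COUNT(m.id)=2
  5: ids {1, 3, 4, 5, 8, 9} → COUNT(m.id)=6
  9: ids {6, 7, 10} → COUNT(m.id)=3
  13: ids {12} → COUNT(m.id)=1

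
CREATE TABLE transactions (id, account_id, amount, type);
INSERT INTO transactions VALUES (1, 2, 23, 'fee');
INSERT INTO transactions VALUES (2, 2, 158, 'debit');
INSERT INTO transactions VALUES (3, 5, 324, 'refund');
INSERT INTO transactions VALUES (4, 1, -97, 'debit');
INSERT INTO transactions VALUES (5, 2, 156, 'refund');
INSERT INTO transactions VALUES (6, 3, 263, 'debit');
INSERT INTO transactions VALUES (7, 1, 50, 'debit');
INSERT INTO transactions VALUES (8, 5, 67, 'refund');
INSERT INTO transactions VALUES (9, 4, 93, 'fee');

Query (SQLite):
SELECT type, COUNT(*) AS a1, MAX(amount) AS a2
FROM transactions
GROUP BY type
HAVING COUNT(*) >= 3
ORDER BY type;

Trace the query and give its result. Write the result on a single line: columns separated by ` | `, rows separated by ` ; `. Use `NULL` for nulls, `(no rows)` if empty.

Group transactions by type.
Per group compute: COUNT(*), MAX(amount).
HAVING: drop groups with fewer than 3 rows.
  debit: ids {2, 4, 6, 7} → COUNT(*)=4, MAX(amount)=263
  fee: ids {1, 9} → COUNT(*)=2, MAX(amount)=93
  refund: ids {3, 5, 8} → COUNT(*)=3, MAX(amount)=324

debit | 4 | 263 ; refund | 3 | 324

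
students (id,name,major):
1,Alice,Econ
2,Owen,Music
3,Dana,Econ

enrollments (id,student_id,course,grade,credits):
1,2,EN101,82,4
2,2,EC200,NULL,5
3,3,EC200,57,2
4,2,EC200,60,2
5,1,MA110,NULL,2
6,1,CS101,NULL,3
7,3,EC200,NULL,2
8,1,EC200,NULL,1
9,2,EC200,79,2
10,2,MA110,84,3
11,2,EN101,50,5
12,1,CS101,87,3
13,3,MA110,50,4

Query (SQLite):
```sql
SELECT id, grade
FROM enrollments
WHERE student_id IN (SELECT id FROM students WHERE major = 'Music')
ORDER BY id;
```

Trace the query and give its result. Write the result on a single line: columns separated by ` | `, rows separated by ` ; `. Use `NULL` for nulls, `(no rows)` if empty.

1 | 82 ; 2 | NULL ; 4 | 60 ; 9 | 79 ; 10 | 84 ; 11 | 50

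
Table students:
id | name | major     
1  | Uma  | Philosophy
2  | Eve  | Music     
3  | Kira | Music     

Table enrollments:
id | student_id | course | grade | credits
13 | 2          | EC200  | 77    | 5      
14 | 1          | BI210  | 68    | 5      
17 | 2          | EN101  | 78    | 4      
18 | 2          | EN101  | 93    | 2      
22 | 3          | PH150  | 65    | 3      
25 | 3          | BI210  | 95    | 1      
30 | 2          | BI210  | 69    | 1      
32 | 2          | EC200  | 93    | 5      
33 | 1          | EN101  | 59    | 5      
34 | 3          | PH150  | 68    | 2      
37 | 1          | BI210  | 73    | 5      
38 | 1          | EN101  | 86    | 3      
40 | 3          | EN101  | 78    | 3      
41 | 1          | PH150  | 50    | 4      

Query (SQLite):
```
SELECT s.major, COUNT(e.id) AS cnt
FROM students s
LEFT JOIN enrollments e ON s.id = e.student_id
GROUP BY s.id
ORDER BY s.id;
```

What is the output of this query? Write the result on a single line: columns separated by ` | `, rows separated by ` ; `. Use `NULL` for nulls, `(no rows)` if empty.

Philosophy | 5 ; Music | 5 ; Music | 4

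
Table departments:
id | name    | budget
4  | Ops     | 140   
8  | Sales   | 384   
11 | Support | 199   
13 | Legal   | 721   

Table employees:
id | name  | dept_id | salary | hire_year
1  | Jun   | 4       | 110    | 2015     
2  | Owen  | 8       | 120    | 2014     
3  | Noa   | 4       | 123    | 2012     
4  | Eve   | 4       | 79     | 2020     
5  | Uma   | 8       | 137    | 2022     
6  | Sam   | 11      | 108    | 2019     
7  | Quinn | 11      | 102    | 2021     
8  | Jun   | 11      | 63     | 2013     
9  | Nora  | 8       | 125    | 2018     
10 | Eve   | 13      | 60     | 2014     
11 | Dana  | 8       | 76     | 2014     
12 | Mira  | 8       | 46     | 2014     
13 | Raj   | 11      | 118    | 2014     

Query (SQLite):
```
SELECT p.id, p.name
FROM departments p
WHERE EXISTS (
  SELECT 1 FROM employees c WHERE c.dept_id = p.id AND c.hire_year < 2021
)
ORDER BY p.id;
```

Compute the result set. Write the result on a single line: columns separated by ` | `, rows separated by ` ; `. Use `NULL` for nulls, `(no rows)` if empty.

For each departments row, check whether any employees with matching dept_id has hire_year < 2021.
Keep rows where that is true.

4 | Ops ; 8 | Sales ; 11 | Support ; 13 | Legal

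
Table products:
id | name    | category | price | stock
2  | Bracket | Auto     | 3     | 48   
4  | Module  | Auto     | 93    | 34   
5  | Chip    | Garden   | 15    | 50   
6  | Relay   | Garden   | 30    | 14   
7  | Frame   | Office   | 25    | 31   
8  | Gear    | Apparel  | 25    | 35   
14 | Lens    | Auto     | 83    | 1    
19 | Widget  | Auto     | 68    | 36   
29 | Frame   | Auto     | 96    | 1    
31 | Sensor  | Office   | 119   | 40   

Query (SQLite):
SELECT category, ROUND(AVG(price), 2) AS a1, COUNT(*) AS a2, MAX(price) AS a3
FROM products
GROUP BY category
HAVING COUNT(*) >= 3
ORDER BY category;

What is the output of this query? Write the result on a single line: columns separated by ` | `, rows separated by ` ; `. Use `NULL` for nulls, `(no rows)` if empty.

Group products by category.
Per group compute: ROUND(AVG(price), 2), COUNT(*), MAX(price).
HAVING: drop groups with fewer than 3 rows.
  Apparel: ids {8} → ROUND(AVG(price), 2)=25, COUNT(*)=1, MAX(price)=25
  Auto: ids {2, 4, 14, 19, 29} → ROUND(AVG(price), 2)=68.6, COUNT(*)=5, MAX(price)=96
  Garden: ids {5, 6} → ROUND(AVG(price), 2)=22.5, COUNT(*)=2, MAX(price)=30
  Office: ids {7, 31} → ROUND(AVG(price), 2)=72, COUNT(*)=2, MAX(price)=119

Auto | 68.6 | 5 | 96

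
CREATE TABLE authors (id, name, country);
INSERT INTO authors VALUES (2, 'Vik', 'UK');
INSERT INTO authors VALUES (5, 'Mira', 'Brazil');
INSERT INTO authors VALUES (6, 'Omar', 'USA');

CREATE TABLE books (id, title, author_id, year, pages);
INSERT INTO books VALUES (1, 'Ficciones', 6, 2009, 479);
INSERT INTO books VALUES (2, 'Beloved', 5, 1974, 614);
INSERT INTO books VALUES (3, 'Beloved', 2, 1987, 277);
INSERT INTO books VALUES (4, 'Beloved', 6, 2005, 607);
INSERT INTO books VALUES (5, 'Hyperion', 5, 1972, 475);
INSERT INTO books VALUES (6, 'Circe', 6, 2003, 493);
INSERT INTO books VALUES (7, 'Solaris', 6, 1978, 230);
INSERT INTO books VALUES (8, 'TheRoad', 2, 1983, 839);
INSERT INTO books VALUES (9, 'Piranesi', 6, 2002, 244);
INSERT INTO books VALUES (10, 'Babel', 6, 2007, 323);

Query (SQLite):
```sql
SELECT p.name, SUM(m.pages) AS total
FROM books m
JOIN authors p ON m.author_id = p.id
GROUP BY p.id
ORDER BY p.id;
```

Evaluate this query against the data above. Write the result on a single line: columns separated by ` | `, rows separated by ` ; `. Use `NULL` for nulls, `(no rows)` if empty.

Vik | 1116 ; Mira | 1089 ; Omar | 2376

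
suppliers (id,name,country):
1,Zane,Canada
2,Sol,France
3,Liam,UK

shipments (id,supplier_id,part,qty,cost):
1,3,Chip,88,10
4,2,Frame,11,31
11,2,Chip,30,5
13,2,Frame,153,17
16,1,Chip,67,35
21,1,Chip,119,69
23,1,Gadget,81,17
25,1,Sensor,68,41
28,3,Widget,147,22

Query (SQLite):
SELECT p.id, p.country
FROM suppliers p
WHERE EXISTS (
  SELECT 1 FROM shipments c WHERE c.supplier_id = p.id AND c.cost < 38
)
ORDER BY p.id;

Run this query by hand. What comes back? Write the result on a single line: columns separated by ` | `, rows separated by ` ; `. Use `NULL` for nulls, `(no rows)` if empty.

1 | Canada ; 2 | France ; 3 | UK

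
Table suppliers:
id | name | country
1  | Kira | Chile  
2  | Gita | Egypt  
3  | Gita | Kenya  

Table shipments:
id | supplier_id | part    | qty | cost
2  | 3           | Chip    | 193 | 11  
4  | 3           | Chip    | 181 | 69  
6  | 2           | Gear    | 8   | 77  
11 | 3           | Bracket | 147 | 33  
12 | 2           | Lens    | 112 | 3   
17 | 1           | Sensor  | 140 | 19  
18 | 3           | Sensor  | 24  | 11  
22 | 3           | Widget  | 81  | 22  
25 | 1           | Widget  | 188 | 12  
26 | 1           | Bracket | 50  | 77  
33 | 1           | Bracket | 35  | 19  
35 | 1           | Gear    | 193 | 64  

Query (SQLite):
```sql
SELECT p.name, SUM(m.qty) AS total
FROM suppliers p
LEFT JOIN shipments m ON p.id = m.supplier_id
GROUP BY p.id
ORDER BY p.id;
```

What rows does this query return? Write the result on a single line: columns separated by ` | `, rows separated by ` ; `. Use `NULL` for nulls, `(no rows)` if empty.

Kira | 606 ; Gita | 120 ; Gita | 626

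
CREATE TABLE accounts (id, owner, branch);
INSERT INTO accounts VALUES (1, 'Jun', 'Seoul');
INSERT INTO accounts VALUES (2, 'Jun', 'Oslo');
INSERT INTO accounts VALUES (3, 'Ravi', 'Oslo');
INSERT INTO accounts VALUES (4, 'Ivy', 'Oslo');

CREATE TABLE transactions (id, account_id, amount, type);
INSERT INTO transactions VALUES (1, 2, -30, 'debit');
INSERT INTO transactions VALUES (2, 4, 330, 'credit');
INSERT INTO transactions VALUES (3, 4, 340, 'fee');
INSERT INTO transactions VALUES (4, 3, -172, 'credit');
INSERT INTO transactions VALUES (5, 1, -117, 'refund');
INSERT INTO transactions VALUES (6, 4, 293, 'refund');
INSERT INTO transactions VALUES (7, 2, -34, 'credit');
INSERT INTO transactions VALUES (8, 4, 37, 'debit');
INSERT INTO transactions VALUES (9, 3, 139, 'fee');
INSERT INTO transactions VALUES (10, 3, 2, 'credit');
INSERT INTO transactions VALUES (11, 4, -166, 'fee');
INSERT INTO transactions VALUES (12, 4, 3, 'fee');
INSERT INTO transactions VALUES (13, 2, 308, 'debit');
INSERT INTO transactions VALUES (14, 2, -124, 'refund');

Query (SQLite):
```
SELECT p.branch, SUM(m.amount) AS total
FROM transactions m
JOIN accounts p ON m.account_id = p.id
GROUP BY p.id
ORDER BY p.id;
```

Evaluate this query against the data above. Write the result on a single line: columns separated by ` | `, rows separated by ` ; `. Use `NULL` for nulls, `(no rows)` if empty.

Seoul | -117 ; Oslo | 120 ; Oslo | -31 ; Oslo | 837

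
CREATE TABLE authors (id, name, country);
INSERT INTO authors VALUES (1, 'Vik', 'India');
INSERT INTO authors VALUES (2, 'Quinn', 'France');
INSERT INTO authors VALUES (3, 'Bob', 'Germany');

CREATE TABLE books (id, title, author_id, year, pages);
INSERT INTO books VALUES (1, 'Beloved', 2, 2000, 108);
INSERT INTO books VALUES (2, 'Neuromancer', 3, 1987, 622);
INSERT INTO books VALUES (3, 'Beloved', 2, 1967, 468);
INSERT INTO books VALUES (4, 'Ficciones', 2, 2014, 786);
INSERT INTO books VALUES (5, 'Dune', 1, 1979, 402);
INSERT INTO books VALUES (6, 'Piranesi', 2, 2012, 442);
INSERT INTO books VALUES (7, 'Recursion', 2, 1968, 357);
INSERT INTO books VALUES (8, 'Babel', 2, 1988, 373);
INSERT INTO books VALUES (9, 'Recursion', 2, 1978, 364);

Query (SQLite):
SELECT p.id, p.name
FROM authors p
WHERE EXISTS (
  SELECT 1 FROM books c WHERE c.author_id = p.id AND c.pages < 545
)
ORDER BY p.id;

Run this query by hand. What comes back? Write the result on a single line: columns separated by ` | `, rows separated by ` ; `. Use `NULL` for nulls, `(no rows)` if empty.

For each authors row, check whether any books with matching author_id has pages < 545.
Keep rows where that is true.

1 | Vik ; 2 | Quinn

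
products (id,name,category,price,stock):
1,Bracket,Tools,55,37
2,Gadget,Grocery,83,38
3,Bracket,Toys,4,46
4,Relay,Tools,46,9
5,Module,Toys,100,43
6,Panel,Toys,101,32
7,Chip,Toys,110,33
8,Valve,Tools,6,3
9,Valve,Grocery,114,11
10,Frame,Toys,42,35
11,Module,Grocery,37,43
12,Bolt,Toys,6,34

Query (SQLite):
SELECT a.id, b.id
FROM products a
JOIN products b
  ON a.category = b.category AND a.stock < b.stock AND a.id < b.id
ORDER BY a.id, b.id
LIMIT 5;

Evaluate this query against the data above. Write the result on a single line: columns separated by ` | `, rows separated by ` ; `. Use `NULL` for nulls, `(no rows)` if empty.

2 | 11 ; 6 | 7 ; 6 | 10 ; 6 | 12 ; 7 | 10

Pairs (a,b) with same category, a.stock < b.stock, a.id < b.id.
category groups: Grocery:{2,9,11} Tools:{1,4,8} Toys:{3,5,6,7,10,12}
Ordered by (a.id, b.id); first 5.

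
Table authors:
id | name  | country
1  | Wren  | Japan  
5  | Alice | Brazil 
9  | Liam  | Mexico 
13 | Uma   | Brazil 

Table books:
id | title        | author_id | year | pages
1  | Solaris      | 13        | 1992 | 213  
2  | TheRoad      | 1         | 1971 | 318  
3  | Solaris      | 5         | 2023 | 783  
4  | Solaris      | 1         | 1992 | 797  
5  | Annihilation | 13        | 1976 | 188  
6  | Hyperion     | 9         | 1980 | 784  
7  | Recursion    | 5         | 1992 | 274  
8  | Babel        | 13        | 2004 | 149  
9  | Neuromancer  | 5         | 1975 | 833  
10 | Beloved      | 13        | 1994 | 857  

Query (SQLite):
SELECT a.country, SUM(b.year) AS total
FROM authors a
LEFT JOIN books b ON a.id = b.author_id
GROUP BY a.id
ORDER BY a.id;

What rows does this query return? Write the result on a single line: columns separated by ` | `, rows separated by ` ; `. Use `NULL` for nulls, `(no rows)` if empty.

LEFT JOIN keeps every authors row; unmatched ones get NULL for books columns.
Group by authors.id and compute SUM(b.year). SUM over an all-NULL group is NULL.
  1: ids {2, 4} → SUM(b.year)=3963
  5: ids {3, 7, 9} → SUM(b.year)=5990
  9: ids {6} → SUM(b.year)=1980
  13: ids {1, 5, 8, 10} → SUM(b.year)=7966

Japan | 3963 ; Brazil | 5990 ; Mexico | 1980 ; Brazil | 7966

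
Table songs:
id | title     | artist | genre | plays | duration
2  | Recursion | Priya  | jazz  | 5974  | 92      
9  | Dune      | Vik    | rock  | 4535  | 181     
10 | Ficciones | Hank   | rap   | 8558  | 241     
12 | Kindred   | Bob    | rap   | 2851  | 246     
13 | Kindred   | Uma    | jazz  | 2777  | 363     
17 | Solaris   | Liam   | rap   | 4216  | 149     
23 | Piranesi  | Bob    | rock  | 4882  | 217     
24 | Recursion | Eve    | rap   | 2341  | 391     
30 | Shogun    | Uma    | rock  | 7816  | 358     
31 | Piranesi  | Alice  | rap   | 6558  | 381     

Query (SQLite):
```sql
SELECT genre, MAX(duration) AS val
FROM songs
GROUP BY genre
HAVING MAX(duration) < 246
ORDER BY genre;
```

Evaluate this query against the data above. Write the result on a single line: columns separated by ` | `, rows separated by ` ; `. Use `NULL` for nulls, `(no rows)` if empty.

Partition songs by genre; compute MAX(duration) within each group.
HAVING: keep groups where MAX(duration) < 246.
  jazz: ids {2, 13} → MAX(duration)=363
  rap: ids {10, 12, 17, 24, 31} → MAX(duration)=391
  rock: ids {9, 23, 30} → MAX(duration)=358

(no rows)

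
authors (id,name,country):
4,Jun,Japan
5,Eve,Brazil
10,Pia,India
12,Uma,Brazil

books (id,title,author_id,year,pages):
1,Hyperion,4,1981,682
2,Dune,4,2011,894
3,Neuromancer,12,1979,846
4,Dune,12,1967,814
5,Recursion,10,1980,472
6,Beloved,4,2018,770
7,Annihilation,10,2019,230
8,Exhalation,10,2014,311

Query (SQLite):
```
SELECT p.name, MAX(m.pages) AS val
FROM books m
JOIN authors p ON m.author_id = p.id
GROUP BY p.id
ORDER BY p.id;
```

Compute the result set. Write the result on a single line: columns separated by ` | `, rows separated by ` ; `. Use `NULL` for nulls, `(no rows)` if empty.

Join each books row to its authors via author_id.
Group joined rows by authors.id; compute MAX(m.pages) per group.
  4: ids {1, 2, 6} → MAX(m.pages)=894
  10: ids {5, 7, 8} → MAX(m.pages)=472
  12: ids {3, 4} → MAX(m.pages)=846

Jun | 894 ; Pia | 472 ; Uma | 846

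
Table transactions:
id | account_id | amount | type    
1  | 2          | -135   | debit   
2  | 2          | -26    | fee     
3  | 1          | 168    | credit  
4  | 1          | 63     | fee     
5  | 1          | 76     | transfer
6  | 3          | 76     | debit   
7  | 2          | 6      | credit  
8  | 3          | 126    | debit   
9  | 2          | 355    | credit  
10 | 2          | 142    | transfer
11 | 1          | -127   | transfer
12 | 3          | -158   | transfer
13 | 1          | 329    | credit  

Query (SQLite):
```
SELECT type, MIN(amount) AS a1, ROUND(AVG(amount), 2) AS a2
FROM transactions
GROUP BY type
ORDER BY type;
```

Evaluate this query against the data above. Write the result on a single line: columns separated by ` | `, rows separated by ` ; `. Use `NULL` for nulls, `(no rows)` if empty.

credit | 6 | 214.5 ; debit | -135 | 22.33 ; fee | -26 | 18.5 ; transfer | -158 | -16.75

Group transactions by type.
Per group compute: MIN(amount), ROUND(AVG(amount), 2).
  credit: ids {3, 7, 9, 13} → MIN(amount)=6, ROUND(AVG(amount), 2)=214.5
  debit: ids {1, 6, 8} → MIN(amount)=-135, ROUND(AVG(amount), 2)=22.33
  fee: ids {2, 4} → MIN(amount)=-26, ROUND(AVG(amount), 2)=18.5
  transfer: ids {5, 10, 11, 12} → MIN(amount)=-158, ROUND(AVG(amount), 2)=-16.75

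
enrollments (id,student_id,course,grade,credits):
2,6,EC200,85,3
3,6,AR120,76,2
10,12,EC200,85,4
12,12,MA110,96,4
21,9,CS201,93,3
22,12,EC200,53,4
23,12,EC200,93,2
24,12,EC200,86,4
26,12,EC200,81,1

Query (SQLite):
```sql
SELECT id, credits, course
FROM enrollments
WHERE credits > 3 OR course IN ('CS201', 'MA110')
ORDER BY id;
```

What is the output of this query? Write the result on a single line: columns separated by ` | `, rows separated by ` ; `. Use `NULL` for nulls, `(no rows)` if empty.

credits > 3: ids {10, 12, 22, 24}
course IN ('CS201', 'MA110'): ids {12, 21}
Combine with OR.

10 | 4 | EC200 ; 12 | 4 | MA110 ; 21 | 3 | CS201 ; 22 | 4 | EC200 ; 24 | 4 | EC200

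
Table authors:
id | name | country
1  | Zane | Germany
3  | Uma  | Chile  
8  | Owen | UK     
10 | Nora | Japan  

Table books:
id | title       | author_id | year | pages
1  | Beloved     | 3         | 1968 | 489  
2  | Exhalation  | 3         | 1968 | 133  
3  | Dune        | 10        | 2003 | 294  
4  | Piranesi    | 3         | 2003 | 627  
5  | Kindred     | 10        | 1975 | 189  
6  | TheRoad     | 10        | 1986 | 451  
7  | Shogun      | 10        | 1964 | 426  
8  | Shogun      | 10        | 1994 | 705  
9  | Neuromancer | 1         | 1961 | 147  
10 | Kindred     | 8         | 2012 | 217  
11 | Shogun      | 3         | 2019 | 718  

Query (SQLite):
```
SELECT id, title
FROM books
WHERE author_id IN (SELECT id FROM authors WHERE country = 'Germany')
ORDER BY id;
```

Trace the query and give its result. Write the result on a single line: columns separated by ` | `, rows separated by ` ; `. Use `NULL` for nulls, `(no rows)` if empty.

9 | Neuromancer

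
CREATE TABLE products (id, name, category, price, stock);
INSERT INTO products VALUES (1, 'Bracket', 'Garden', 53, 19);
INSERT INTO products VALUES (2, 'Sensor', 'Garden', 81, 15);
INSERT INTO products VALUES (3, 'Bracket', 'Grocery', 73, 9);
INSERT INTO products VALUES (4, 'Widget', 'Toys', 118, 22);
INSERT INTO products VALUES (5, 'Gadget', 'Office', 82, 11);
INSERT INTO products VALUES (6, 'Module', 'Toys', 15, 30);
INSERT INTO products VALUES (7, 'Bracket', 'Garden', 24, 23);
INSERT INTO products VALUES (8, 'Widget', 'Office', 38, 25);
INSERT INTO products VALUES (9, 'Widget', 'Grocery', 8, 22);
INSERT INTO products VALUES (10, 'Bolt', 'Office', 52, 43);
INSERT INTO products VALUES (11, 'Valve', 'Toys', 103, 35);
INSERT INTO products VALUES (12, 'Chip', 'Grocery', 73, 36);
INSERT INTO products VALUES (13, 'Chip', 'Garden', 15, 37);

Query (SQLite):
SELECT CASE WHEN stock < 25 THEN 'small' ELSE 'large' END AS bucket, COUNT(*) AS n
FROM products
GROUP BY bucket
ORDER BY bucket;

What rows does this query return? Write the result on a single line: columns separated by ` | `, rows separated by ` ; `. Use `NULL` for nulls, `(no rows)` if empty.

large | 6 ; small | 7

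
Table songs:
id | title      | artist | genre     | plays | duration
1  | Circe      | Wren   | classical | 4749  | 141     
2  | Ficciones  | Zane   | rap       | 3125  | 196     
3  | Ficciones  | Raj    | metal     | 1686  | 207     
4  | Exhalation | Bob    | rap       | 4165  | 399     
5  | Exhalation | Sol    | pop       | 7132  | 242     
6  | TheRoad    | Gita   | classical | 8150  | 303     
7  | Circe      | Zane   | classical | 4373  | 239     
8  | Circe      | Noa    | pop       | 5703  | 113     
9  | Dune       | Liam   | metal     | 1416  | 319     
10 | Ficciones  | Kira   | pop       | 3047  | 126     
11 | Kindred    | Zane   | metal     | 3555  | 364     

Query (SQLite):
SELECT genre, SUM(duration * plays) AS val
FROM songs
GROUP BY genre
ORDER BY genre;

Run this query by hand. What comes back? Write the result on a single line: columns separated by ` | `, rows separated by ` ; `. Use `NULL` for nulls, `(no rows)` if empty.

classical | 4184206 ; metal | 2094726 ; pop | 2754305 ; rap | 2274335

For each row compute duration * plays.
Group by genre; take SUM of the expression per group.
  classical: ids {1, 6, 7} → SUM(duration * plays)=4184206
  metal: ids {3, 9, 11} → SUM(duration * plays)=2094726
  pop: ids {5, 8, 10} → SUM(duration * plays)=2754305
  rap: ids {2, 4} → SUM(duration * plays)=2274335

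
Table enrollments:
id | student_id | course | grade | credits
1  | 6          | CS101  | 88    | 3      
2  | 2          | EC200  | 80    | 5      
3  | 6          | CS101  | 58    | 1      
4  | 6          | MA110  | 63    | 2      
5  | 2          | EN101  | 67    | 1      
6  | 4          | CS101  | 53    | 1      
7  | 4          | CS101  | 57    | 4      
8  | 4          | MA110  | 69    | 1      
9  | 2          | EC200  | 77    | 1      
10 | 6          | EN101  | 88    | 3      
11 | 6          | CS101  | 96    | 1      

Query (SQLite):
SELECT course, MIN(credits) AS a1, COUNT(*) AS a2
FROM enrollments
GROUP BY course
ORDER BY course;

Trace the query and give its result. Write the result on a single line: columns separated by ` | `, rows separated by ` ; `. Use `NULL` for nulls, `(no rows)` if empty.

Group enrollments by course.
Per group compute: MIN(credits), COUNT(*).
  CS101: ids {1, 3, 6, 7, 11} → MIN(credits)=1, COUNT(*)=5
  EC200: ids {2, 9} → MIN(credits)=1, COUNT(*)=2
  EN101: ids {5, 10} → MIN(credits)=1, COUNT(*)=2
  MA110: ids {4, 8} → MIN(credits)=1, COUNT(*)=2

CS101 | 1 | 5 ; EC200 | 1 | 2 ; EN101 | 1 | 2 ; MA110 | 1 | 2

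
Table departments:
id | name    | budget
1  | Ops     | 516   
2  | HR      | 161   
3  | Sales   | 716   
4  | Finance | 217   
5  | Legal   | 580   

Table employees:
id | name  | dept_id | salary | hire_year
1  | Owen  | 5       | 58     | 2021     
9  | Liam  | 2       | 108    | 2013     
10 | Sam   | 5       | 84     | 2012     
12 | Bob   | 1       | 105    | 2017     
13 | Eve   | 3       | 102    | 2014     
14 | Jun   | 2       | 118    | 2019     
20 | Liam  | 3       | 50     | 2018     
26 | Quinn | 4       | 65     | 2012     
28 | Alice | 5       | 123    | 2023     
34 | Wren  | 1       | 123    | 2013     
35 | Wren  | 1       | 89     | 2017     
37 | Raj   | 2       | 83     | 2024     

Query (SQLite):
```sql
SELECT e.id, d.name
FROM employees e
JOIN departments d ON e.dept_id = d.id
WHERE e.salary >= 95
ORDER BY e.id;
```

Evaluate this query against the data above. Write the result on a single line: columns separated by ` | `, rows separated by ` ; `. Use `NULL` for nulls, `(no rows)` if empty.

9 | HR ; 12 | Ops ; 13 | Sales ; 14 | HR ; 28 | Legal ; 34 | Ops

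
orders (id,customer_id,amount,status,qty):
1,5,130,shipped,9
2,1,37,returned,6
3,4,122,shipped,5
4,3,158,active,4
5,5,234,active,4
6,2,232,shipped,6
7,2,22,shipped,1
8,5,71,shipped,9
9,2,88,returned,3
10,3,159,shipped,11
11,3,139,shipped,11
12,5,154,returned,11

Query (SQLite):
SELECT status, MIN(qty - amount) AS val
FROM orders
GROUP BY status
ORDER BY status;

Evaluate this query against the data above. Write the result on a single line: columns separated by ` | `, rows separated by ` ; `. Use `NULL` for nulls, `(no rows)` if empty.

For each row compute qty - amount.
Group by status; take MIN of the expression per group.
  active: ids {4, 5} → MIN(qty - amount)=-230
  returned: ids {2, 9, 12} → MIN(qty - amount)=-143
  shipped: ids {1, 3, 6, 7, 8, 10, 11} → MIN(qty - amount)=-226

active | -230 ; returned | -143 ; shipped | -226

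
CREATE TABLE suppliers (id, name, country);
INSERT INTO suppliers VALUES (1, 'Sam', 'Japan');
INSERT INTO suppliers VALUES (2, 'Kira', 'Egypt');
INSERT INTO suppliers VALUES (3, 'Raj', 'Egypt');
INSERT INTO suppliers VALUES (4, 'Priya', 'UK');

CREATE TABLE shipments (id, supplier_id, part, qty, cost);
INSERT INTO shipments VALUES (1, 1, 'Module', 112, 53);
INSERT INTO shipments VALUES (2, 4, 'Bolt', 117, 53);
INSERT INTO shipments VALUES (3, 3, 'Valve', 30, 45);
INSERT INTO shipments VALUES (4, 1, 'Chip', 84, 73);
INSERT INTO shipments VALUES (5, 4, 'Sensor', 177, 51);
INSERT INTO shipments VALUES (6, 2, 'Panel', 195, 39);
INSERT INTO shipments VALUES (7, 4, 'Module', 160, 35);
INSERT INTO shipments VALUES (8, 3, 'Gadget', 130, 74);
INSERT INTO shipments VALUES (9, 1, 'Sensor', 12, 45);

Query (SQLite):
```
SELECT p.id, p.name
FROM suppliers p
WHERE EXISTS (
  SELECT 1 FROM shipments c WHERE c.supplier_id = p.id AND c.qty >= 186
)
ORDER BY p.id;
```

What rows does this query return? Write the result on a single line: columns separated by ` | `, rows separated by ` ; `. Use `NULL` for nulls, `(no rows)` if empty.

2 | Kira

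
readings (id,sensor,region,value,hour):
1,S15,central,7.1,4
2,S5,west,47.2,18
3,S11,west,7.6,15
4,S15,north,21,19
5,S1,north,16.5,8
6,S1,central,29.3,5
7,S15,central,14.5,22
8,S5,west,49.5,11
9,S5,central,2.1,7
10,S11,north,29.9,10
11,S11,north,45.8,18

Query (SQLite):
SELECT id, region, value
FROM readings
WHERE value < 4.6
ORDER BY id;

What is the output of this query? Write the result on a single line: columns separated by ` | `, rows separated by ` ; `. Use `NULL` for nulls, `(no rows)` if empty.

9 | central | 2.1

value < 4.6: ids {9}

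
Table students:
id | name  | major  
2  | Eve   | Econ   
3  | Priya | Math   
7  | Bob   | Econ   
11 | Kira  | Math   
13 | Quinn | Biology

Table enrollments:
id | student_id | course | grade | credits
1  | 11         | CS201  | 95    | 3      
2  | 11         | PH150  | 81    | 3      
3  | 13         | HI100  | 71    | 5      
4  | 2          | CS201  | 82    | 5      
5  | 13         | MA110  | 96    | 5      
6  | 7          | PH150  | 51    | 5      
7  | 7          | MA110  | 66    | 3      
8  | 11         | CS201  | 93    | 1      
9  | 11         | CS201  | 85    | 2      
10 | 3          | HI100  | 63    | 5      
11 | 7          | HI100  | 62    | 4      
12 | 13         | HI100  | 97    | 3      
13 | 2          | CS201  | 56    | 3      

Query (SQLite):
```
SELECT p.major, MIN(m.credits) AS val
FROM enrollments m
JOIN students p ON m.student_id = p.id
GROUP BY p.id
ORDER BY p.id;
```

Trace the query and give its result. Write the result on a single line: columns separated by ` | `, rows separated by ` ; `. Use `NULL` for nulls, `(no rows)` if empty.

Join each enrollments row to its students via student_id.
Group joined rows by students.id; compute MIN(m.credits) per group.
  2: ids {4, 13} → MIN(m.credits)=3
  3: ids {10} → MIN(m.credits)=5
  7: ids {6, 7, 11} → MIN(m.credits)=3
  11: ids {1, 2, 8, 9} → MIN(m.credits)=1
  13: ids {3, 5, 12} → MIN(m.credits)=3

Econ | 3 ; Math | 5 ; Econ | 3 ; Math | 1 ; Biology | 3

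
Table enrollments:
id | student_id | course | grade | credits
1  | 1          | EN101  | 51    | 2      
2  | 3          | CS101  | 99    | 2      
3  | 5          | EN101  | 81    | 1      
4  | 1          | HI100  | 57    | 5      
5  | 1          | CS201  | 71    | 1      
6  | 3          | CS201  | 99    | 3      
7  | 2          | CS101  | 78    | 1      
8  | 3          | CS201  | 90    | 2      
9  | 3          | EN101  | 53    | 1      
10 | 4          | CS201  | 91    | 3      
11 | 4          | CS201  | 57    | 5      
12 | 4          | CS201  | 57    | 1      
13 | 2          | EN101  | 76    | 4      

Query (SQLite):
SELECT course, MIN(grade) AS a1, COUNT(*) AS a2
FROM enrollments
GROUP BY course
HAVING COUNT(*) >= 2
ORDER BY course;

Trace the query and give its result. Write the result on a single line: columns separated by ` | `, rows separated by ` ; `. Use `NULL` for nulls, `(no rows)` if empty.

CS101 | 78 | 2 ; CS201 | 57 | 6 ; EN101 | 51 | 4

Group enrollments by course.
Per group compute: MIN(grade), COUNT(*).
HAVING: drop groups with fewer than 2 rows.
  CS101: ids {2, 7} → MIN(grade)=78, COUNT(*)=2
  CS201: ids {5, 6, 8, 10, 11, 12} → MIN(grade)=57, COUNT(*)=6
  EN101: ids {1, 3, 9, 13} → MIN(grade)=51, COUNT(*)=4
  HI100: ids {4} → MIN(grade)=57, COUNT(*)=1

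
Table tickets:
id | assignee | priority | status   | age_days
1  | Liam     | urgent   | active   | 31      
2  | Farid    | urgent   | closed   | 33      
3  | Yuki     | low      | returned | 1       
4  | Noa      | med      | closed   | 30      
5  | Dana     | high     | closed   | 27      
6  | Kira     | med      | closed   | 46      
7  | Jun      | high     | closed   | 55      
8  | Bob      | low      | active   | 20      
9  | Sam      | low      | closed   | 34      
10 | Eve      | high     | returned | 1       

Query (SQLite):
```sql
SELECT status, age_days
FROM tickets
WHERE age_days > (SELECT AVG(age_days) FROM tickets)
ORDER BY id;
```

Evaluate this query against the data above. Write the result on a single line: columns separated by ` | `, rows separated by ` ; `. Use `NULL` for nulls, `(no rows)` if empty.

Scalar subquery: AVG(age_days) over all tickets rows = 27.8.
Keep rows where age_days > that value.

active | 31 ; closed | 33 ; closed | 30 ; closed | 46 ; closed | 55 ; closed | 34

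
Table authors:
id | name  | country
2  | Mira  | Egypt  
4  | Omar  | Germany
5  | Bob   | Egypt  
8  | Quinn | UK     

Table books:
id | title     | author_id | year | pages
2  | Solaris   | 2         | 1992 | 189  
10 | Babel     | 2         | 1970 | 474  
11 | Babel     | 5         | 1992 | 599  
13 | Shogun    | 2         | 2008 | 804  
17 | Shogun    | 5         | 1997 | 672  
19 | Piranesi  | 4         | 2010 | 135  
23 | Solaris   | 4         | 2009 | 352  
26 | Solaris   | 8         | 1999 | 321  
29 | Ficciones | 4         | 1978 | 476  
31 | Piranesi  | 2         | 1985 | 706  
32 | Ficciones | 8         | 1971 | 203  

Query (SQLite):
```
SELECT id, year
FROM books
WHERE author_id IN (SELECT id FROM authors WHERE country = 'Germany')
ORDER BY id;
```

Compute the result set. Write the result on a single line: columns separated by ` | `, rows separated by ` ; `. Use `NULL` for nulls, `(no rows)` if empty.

Inner query: authors.id where country = 'Germany'.
Outer: keep books rows whose author_id is in that set.
Inner query → {4}

19 | 2010 ; 23 | 2009 ; 29 | 1978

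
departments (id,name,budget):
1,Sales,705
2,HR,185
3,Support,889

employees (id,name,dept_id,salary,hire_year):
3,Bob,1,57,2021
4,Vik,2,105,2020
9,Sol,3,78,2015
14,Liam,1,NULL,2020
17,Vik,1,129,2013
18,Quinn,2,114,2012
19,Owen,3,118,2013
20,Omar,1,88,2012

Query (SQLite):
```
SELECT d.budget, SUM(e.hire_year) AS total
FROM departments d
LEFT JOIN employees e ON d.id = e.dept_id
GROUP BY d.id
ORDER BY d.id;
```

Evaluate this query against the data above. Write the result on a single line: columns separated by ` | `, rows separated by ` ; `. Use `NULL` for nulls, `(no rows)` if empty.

705 | 8066 ; 185 | 4032 ; 889 | 4028

LEFT JOIN keeps every departments row; unmatched ones get NULL for employees columns.
Group by departments.id and compute SUM(e.hire_year). SUM over an all-NULL group is NULL.
  1: ids {3, 14, 17, 20} → SUM(e.hire_year)=8066
  2: ids {4, 18} → SUM(e.hire_year)=4032
  3: ids {9, 19} → SUM(e.hire_year)=4028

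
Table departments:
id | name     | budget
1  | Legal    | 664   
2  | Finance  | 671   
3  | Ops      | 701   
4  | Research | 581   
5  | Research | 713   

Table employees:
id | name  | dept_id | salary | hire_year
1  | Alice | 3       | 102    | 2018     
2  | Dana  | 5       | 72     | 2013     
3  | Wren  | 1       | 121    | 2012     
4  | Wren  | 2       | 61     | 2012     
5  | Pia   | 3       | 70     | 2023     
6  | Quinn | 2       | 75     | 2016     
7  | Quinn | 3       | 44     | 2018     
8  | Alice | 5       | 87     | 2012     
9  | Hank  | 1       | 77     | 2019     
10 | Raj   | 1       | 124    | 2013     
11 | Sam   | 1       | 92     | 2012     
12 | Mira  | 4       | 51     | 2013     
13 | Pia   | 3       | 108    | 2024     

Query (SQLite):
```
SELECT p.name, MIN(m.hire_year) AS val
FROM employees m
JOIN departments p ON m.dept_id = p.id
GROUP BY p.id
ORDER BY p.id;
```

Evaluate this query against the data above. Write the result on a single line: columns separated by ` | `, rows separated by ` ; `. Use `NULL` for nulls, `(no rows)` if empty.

Legal | 2012 ; Finance | 2012 ; Ops | 2018 ; Research | 2013 ; Research | 2012

Join each employees row to its departments via dept_id.
Group joined rows by departments.id; compute MIN(m.hire_year) per group.
  1: ids {3, 9, 10, 11} → MIN(m.hire_year)=2012
  2: ids {4, 6} → MIN(m.hire_year)=2012
  3: ids {1, 5, 7, 13} → MIN(m.hire_year)=2018
  4: ids {12} → MIN(m.hire_year)=2013
  5: ids {2, 8} → MIN(m.hire_year)=2012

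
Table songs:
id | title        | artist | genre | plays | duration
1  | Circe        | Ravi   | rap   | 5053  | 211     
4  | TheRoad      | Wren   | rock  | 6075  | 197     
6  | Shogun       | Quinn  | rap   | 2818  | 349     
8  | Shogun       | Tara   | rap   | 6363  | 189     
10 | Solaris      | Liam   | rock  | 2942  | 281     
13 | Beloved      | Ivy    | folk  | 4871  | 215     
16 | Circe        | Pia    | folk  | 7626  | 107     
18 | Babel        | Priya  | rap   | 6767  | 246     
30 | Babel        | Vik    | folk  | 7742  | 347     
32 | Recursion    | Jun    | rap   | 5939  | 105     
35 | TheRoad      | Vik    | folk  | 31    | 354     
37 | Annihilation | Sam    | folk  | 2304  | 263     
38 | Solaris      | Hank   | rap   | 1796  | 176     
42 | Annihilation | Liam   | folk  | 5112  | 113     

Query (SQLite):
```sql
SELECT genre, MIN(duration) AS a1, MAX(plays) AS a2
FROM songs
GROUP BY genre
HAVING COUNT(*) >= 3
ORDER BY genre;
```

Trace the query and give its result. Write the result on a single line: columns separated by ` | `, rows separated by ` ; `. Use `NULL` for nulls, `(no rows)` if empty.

folk | 107 | 7742 ; rap | 105 | 6767

Group songs by genre.
Per group compute: MIN(duration), MAX(plays).
HAVING: drop groups with fewer than 3 rows.
  folk: ids {13, 16, 30, 35, 37, 42} → MIN(duration)=107, MAX(plays)=7742
  rap: ids {1, 6, 8, 18, 32, 38} → MIN(duration)=105, MAX(plays)=6767
  rock: ids {4, 10} → MIN(duration)=197, MAX(plays)=6075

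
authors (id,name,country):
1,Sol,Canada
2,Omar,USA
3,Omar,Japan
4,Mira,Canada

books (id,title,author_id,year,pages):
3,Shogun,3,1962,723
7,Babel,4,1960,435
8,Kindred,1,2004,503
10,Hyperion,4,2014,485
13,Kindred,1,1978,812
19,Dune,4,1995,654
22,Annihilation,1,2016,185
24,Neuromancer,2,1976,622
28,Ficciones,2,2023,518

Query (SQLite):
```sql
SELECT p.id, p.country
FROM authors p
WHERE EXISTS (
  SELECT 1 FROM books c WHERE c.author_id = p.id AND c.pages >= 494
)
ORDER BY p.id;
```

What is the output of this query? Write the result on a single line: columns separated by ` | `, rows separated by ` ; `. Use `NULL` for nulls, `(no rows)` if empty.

For each authors row, check whether any books with matching author_id has pages >= 494.
Keep rows where that is true.

1 | Canada ; 2 | USA ; 3 | Japan ; 4 | Canada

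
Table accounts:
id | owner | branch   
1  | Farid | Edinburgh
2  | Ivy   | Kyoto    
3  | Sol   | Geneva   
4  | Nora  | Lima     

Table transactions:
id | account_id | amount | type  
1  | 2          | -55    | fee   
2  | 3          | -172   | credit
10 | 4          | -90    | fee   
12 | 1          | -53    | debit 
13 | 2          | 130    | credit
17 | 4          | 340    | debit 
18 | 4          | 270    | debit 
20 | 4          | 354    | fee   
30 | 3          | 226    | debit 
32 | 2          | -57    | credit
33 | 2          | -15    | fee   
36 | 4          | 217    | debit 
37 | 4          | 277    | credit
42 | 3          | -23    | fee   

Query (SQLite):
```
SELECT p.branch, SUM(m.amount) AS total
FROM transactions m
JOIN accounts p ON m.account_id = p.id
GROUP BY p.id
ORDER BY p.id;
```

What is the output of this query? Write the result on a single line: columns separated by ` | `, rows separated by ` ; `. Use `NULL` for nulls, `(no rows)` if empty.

Edinburgh | -53 ; Kyoto | 3 ; Geneva | 31 ; Lima | 1368

Join each transactions row to its accounts via account_id.
Group joined rows by accounts.id; compute SUM(m.amount) per group.
  1: ids {12} → SUM(m.amount)=-53
  2: ids {1, 13, 32, 33} → SUM(m.amount)=3
  3: ids {2, 30, 42} → SUM(m.amount)=31
  4: ids {10, 17, 18, 20, 36, 37} → SUM(m.amount)=1368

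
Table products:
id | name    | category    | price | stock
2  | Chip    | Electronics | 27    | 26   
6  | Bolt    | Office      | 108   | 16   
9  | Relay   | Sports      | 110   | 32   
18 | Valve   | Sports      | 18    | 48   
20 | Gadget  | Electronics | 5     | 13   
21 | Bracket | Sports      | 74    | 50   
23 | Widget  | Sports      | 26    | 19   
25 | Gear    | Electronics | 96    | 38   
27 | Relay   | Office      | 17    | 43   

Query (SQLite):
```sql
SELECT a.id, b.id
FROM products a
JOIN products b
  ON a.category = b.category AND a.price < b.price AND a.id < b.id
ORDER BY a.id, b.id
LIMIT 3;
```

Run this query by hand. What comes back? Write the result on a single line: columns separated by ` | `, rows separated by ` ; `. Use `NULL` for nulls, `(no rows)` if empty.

Pairs (a,b) with same category, a.price < b.price, a.id < b.id.
category groups: Electronics:{2,20,25} Office:{6,27} Sports:{9,18,21,23}
Ordered by (a.id, b.id); first 3.

2 | 25 ; 18 | 21 ; 18 | 23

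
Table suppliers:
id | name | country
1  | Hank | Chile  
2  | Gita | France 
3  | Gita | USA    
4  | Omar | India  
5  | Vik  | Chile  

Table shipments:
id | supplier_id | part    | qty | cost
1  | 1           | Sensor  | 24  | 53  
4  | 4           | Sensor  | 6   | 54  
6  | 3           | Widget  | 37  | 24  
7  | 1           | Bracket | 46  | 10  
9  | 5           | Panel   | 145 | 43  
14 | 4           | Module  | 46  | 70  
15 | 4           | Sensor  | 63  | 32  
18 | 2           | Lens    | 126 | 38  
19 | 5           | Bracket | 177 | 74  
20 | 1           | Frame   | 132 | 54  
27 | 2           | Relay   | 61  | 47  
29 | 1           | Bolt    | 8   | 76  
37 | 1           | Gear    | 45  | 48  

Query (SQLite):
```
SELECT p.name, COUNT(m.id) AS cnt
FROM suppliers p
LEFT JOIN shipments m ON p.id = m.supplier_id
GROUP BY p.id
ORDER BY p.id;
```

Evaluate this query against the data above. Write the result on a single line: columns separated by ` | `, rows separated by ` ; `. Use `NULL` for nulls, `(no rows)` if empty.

Hank | 5 ; Gita | 2 ; Gita | 1 ; Omar | 3 ; Vik | 2

LEFT JOIN keeps every suppliers row; unmatched ones get NULL for shipments columns.
Group by suppliers.id and compute COUNT(m.id). COUNT(col) of an all-NULL group is 0.
  1: ids {1, 7, 20, 29, 37} → COUNT(m.id)=5
  2: ids {18, 27} → COUNT(m.id)=2
  3: ids {6} → COUNT(m.id)=1
  4: ids {4, 14, 15} → COUNT(m.id)=3
  5: ids {9, 19} → COUNT(m.id)=2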